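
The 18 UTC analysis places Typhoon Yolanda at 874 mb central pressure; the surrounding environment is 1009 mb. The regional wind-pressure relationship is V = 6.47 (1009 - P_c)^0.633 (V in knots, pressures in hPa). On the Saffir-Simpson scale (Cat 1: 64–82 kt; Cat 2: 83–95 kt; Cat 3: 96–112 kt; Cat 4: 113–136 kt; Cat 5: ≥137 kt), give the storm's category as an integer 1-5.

5

ΔP = 1009 − 874 = 135 mb.
V ≈ 6.47 × 135^0.633 = 6.47 × 22.31 ≈ 144 kt.
144 kt falls in the Category 5 band.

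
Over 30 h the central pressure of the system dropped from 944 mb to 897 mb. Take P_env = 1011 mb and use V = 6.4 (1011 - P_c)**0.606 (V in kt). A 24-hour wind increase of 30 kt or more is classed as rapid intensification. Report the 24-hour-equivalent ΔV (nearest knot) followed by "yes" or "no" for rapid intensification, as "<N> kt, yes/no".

25 kt, no

V₁: ΔP = 67, V ≈ 6.4 × 67^0.606 ≈ 81.81 kt.
V₂: ΔP = 114, V ≈ 6.4 × 114^0.606 ≈ 112.89 kt.
ΔV over 30 h = 31.08 kt → 24 h equivalent = 31.08 × 24/30 ≈ 24.86 kt.
25 kt < 30 kt ⇒ not rapid intensification.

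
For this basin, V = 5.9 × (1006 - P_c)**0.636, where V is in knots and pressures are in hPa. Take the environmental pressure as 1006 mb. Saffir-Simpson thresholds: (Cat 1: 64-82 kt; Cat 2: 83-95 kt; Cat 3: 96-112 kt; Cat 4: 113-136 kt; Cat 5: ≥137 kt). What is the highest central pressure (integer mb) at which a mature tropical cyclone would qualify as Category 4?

Category 4 begins at V = 113 kt.
Required ΔP = (113/5.9)^(1/0.636) = 19.153^1.572 ≈ 103.77 mb.
P_c ≤ 1006 − 103.77 = 902.23, so the highest integer P_c is 902 mb.

902 mb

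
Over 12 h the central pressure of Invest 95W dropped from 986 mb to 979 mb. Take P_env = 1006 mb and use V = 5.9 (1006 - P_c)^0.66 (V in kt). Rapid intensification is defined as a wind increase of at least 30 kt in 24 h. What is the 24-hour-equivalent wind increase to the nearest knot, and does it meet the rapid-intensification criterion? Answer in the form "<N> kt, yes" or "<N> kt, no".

19 kt, no

V₁: ΔP = 20, V ≈ 5.9 × 20^0.66 ≈ 42.61 kt.
V₂: ΔP = 27, V ≈ 5.9 × 27^0.66 ≈ 51.95 kt.
ΔV over 12 h = 9.34 kt → 24 h equivalent = 9.34 × 24/12 ≈ 18.68 kt.
19 kt < 30 kt ⇒ not rapid intensification.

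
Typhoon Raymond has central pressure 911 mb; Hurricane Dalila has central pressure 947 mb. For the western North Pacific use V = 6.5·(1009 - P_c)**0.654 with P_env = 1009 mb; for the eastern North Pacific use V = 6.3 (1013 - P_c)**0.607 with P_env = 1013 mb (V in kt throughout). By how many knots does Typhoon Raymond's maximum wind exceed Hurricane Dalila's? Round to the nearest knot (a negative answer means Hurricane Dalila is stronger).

Typhoon Raymond: ΔP = 98; V ≈ 6.5 × 98^0.654 ≈ 130.37 kt.
Hurricane Dalila: ΔP = 66; V ≈ 6.3 × 66^0.607 ≈ 80.13 kt.
Difference ≈ 130.37 − 80.13 = 50.24 → 50 kt.

50 kt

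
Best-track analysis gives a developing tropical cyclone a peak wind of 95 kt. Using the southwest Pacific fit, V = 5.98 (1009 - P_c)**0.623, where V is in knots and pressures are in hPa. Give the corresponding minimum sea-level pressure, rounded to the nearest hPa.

924 hPa

ΔP = (V / 5.98)^(1/0.623) = (95/5.98)^1.605.
95/5.98 = 15.886; 15.886^1.605 ≈ 84.68 hPa.
P_c = 1009 − 84.68 = 924.32 ≈ 924 hPa.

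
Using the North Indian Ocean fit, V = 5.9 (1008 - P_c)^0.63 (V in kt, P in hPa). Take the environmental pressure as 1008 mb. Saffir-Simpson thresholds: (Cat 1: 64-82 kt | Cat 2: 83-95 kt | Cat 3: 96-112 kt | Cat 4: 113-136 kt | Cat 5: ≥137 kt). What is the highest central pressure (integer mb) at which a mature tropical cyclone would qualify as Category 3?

Category 3 begins at V = 96 kt.
Required ΔP = (96/5.9)^(1/0.63) = 16.271^1.587 ≈ 83.73 mb.
P_c ≤ 1008 − 83.73 = 924.27, so the highest integer P_c is 924 mb.

924 mb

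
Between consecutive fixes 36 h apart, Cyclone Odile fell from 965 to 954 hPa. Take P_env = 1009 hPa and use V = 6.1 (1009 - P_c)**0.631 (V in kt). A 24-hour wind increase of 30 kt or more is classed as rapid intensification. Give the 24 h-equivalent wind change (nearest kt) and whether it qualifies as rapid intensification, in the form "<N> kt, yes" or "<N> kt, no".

7 kt, no

V₁: ΔP = 44, V ≈ 6.1 × 44^0.631 ≈ 66.43 kt.
V₂: ΔP = 55, V ≈ 6.1 × 55^0.631 ≈ 76.47 kt.
ΔV over 36 h = 10.04 kt → 24 h equivalent = 10.04 × 24/36 ≈ 6.69 kt.
7 kt < 30 kt ⇒ not rapid intensification.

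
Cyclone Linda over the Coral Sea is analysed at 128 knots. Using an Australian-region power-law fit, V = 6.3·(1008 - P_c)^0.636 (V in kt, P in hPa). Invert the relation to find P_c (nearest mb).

894 mb

ΔP = (V / 6.3)^(1/0.636) = (128/6.3)^1.572.
128/6.3 = 20.317; 20.317^1.572 ≈ 113.87 mb.
P_c = 1008 − 113.87 = 894.13 ≈ 894 mb.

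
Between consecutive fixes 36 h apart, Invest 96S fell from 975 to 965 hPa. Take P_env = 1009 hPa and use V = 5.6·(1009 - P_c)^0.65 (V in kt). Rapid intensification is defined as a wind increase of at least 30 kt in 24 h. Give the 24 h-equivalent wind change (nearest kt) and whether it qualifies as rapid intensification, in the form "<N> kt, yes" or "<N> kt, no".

V₁: ΔP = 34, V ≈ 5.6 × 34^0.65 ≈ 55.42 kt.
V₂: ΔP = 44, V ≈ 5.6 × 44^0.65 ≈ 65.53 kt.
ΔV over 36 h = 10.11 kt → 24 h equivalent = 10.11 × 24/36 ≈ 6.74 kt.
7 kt < 30 kt ⇒ not rapid intensification.

7 kt, no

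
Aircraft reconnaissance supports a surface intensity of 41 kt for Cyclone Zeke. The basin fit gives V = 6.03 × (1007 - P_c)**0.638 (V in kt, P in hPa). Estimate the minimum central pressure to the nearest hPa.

987 hPa

ΔP = (V / 6.03)^(1/0.638) = (41/6.03)^1.567.
41/6.03 = 6.799; 6.799^1.567 ≈ 20.17 hPa.
P_c = 1007 − 20.17 = 986.83 ≈ 987 hPa.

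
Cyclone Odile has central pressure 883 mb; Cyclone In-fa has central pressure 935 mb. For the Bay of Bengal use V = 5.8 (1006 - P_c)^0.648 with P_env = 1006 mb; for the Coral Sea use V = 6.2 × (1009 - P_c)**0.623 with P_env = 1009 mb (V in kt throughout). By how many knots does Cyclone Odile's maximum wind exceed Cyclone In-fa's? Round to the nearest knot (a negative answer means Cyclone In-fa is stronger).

Cyclone Odile: ΔP = 123; V ≈ 5.8 × 123^0.648 ≈ 131.13 kt.
Cyclone In-fa: ΔP = 74; V ≈ 6.2 × 74^0.623 ≈ 90.56 kt.
Difference ≈ 131.13 − 90.56 = 40.57 → 41 kt.

41 kt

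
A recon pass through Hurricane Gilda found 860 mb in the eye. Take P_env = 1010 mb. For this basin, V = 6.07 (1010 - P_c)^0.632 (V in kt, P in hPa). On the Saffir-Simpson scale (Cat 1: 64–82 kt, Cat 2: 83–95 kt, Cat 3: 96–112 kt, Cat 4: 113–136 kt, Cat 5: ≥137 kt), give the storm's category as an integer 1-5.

ΔP = 1010 − 860 = 150 mb.
V ≈ 6.07 × 150^0.632 = 6.07 × 23.73 ≈ 144 kt.
144 kt falls in the Category 5 band.

5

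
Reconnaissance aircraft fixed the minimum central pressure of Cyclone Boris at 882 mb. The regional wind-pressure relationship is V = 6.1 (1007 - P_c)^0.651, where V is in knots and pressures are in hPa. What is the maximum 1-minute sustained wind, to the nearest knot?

ΔP = 1007 − 882 = 125 mb.
125^0.651 ≈ 23.179.
V ≈ 6.1 × 23.179 ≈ 141.4 kt.

141 kt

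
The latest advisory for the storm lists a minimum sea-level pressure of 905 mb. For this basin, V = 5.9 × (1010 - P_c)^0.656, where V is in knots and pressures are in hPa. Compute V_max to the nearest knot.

ΔP = 1010 − 905 = 105 mb.
105^0.656 ≈ 21.179.
V ≈ 5.9 × 21.179 ≈ 125.0 kt.

125 kt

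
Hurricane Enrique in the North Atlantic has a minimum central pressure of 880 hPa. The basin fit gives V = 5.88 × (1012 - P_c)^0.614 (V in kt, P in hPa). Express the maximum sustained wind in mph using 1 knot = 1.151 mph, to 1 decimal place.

135.7 mph

ΔP = 1012 − 880 = 132 hPa.
V ≈ 5.88 × 132^0.614 = 5.88 × 20.046 ≈ 117.872 kt.
117.872 × 1.151 ≈ 135.67 mph → 135.7 mph.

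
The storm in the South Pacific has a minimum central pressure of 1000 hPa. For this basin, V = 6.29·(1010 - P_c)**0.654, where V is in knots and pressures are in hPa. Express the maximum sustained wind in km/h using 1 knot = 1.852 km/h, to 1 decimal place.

52.5 km/h

ΔP = 1010 − 1000 = 10 hPa.
V ≈ 6.29 × 10^0.654 = 6.29 × 4.508 ≈ 28.356 kt.
28.356 × 1.852 ≈ 52.52 km/h → 52.5 km/h.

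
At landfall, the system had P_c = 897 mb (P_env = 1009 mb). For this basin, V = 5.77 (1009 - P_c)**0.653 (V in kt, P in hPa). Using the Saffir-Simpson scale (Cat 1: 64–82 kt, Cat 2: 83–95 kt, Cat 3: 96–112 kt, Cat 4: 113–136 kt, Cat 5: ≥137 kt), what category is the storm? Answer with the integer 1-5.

ΔP = 1009 − 897 = 112 mb.
V ≈ 5.77 × 112^0.653 = 5.77 × 21.78 ≈ 126 kt.
126 kt falls in the Category 4 band.

4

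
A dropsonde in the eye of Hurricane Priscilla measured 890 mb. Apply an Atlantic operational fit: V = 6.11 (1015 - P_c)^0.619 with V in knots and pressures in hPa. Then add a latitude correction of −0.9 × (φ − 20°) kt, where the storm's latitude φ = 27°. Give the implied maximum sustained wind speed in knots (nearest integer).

115 kt

ΔP = 1015 − 890 = 125 mb.
125^0.619 ≈ 19.860.
V ≈ 6.11 × 19.860 ≈ 121.3 kt.
Latitude correction: −0.9 × (27 − 20) = -6.3 kt.
Corrected V ≈ 115 kt → 115 kt.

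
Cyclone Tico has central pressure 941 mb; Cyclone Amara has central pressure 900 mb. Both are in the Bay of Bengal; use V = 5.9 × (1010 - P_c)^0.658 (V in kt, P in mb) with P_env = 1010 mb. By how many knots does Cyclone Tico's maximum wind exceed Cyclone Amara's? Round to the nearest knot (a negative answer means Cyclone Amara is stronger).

Cyclone Tico: ΔP = 69; V ≈ 5.9 × 69^0.658 ≈ 95.68 kt.
Cyclone Amara: ΔP = 110; V ≈ 5.9 × 110^0.658 ≈ 130.04 kt.
Difference ≈ 95.68 − 130.04 = -34.36 → -34 kt.

-34 kt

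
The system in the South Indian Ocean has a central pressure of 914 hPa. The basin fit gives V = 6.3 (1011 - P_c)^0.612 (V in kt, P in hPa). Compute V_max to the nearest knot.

104 kt

ΔP = 1011 − 914 = 97 hPa.
97^0.612 ≈ 16.440.
V ≈ 6.3 × 16.440 ≈ 103.6 kt.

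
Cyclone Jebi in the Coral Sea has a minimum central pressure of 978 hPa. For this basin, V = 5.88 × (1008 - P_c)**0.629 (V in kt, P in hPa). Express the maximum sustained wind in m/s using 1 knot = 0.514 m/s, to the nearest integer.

ΔP = 1008 − 978 = 30 hPa.
V ≈ 5.88 × 30^0.629 = 5.88 × 8.494 ≈ 49.944 kt.
49.944 × 0.514 ≈ 25.67 m/s → 26 m/s.

26 m/s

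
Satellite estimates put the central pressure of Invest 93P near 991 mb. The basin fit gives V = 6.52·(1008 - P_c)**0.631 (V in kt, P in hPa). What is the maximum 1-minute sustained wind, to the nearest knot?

39 kt

ΔP = 1008 − 991 = 17 mb.
17^0.631 ≈ 5.976.
V ≈ 6.52 × 5.976 ≈ 39.0 kt.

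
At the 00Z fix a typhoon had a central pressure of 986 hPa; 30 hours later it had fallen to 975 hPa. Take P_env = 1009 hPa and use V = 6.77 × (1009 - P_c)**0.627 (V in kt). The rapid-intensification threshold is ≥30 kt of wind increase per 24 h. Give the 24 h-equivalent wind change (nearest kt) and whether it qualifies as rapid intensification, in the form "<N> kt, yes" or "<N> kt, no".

11 kt, no

V₁: ΔP = 23, V ≈ 6.77 × 23^0.627 ≈ 48.35 kt.
V₂: ΔP = 34, V ≈ 6.77 × 34^0.627 ≈ 61.78 kt.
ΔV over 30 h = 13.43 kt → 24 h equivalent = 13.43 × 24/30 ≈ 10.74 kt.
11 kt < 30 kt ⇒ not rapid intensification.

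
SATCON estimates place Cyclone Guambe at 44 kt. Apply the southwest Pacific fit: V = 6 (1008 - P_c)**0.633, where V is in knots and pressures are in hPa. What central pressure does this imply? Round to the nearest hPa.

985 hPa

ΔP = (V / 6)^(1/0.633) = (44/6)^1.580.
44/6 = 7.333; 7.333^1.580 ≈ 23.28 hPa.
P_c = 1008 − 23.28 = 984.72 ≈ 985 hPa.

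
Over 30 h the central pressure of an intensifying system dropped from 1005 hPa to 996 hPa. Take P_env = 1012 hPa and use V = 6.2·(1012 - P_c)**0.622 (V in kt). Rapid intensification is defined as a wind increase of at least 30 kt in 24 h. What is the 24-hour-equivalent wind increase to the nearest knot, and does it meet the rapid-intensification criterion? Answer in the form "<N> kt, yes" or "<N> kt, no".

11 kt, no

V₁: ΔP = 7, V ≈ 6.2 × 7^0.622 ≈ 20.80 kt.
V₂: ΔP = 16, V ≈ 6.2 × 16^0.622 ≈ 34.78 kt.
ΔV over 30 h = 13.98 kt → 24 h equivalent = 13.98 × 24/30 ≈ 11.18 kt.
11 kt < 30 kt ⇒ not rapid intensification.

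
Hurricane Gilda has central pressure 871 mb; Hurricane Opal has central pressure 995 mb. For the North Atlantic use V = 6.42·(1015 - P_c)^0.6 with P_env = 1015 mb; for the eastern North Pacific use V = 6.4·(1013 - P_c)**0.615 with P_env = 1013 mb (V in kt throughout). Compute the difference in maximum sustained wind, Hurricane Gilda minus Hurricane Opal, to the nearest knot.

Hurricane Gilda: ΔP = 144; V ≈ 6.42 × 144^0.6 ≈ 126.63 kt.
Hurricane Opal: ΔP = 18; V ≈ 6.4 × 18^0.615 ≈ 37.86 kt.
Difference ≈ 126.63 − 37.86 = 88.77 → 89 kt.

89 kt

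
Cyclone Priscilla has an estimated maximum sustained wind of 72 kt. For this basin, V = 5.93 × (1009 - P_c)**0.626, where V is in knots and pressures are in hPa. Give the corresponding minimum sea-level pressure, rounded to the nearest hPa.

955 hPa

ΔP = (V / 5.93)^(1/0.626) = (72/5.93)^1.597.
72/5.93 = 12.142; 12.142^1.597 ≈ 53.96 hPa.
P_c = 1009 − 53.96 = 955.04 ≈ 955 hPa.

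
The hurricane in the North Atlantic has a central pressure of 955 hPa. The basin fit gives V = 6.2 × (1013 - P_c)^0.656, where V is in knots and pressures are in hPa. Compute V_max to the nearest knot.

ΔP = 1013 − 955 = 58 hPa.
58^0.656 ≈ 14.349.
V ≈ 6.2 × 14.349 ≈ 89.0 kt.

89 kt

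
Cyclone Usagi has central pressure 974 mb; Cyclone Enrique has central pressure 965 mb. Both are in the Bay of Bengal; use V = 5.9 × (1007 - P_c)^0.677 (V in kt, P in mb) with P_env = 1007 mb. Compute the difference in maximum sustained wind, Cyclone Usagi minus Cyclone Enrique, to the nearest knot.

-11 kt

Cyclone Usagi: ΔP = 33; V ≈ 5.9 × 33^0.677 ≈ 62.93 kt.
Cyclone Enrique: ΔP = 42; V ≈ 5.9 × 42^0.677 ≈ 74.10 kt.
Difference ≈ 62.93 − 74.10 = -11.17 → -11 kt.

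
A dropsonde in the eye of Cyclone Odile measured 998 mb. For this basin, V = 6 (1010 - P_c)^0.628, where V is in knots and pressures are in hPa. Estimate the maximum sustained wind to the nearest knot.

29 kt

ΔP = 1010 − 998 = 12 mb.
12^0.628 ≈ 4.761.
V ≈ 6 × 4.761 ≈ 28.6 kt.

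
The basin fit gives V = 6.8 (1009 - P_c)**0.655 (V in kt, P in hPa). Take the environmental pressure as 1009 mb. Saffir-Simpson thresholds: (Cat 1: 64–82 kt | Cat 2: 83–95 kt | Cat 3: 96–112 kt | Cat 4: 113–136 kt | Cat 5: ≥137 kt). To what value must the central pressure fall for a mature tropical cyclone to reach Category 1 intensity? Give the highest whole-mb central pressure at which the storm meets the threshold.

Category 1 begins at V = 64 kt.
Required ΔP = (64/6.8)^(1/0.655) = 9.412^1.527 ≈ 30.66 mb.
P_c ≤ 1009 − 30.66 = 978.34, so the highest integer P_c is 978 mb.

978 mb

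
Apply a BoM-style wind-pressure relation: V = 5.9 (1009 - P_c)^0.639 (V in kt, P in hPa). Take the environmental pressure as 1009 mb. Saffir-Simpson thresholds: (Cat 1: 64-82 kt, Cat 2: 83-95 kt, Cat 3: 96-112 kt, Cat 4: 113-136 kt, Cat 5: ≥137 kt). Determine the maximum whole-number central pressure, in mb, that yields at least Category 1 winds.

967 mb

Category 1 begins at V = 64 kt.
Required ΔP = (64/5.9)^(1/0.639) = 10.847^1.565 ≈ 41.71 mb.
P_c ≤ 1009 − 41.71 = 967.29, so the highest integer P_c is 967 mb.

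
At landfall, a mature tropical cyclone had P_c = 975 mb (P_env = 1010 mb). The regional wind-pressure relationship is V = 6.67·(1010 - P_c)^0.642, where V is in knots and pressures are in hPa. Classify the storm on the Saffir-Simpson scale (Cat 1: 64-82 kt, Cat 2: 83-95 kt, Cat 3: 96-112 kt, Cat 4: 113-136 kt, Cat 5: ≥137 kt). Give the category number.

1

ΔP = 1010 − 975 = 35 mb.
V ≈ 6.67 × 35^0.642 = 6.67 × 9.80 ≈ 65 kt.
65 kt falls in the Category 1 band.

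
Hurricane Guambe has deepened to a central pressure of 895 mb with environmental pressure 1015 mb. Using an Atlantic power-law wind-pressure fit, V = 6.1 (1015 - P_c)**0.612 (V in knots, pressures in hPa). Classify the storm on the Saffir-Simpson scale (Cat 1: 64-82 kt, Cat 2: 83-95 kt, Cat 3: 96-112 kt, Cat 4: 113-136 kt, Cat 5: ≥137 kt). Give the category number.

4

ΔP = 1015 − 895 = 120 mb.
V ≈ 6.1 × 120^0.612 = 6.1 × 18.73 ≈ 114 kt.
114 kt falls in the Category 4 band.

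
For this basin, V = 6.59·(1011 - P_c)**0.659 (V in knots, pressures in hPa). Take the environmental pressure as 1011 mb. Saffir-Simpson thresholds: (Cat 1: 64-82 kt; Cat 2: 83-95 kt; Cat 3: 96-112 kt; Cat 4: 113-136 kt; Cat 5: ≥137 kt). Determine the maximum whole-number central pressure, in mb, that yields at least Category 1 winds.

979 mb

Category 1 begins at V = 64 kt.
Required ΔP = (64/6.59)^(1/0.659) = 9.712^1.517 ≈ 31.49 mb.
P_c ≤ 1011 − 31.49 = 979.51, so the highest integer P_c is 979 mb.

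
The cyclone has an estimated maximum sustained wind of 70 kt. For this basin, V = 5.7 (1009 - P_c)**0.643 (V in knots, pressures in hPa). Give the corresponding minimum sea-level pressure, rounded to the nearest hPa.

960 hPa

ΔP = (V / 5.7)^(1/0.643) = (70/5.7)^1.555.
70/5.7 = 12.281; 12.281^1.555 ≈ 49.43 hPa.
P_c = 1009 − 49.43 = 959.57 ≈ 960 hPa.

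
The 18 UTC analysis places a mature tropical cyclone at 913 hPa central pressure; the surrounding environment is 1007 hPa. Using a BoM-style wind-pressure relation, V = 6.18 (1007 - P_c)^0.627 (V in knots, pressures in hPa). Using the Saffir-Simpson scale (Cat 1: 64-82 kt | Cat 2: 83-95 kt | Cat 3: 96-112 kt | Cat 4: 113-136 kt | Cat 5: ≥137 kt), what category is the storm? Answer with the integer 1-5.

3

ΔP = 1007 − 913 = 94 hPa.
V ≈ 6.18 × 94^0.627 = 6.18 × 17.26 ≈ 107 kt.
107 kt falls in the Category 3 band.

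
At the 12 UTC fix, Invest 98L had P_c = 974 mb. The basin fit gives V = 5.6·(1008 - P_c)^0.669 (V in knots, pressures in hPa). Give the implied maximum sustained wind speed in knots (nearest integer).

59 kt

ΔP = 1008 − 974 = 34 mb.
34^0.669 ≈ 10.582.
V ≈ 5.6 × 10.582 ≈ 59.3 kt.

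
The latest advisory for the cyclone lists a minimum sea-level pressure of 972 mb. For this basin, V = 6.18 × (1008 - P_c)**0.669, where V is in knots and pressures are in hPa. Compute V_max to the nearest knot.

ΔP = 1008 − 972 = 36 mb.
36^0.669 ≈ 10.994.
V ≈ 6.18 × 10.994 ≈ 67.9 kt.

68 kt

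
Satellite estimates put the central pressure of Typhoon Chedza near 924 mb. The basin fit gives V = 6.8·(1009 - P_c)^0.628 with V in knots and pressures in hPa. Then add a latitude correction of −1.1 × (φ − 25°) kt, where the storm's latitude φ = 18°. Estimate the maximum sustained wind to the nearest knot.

ΔP = 1009 − 924 = 85 mb.
85^0.628 ≈ 16.281.
V ≈ 6.8 × 16.281 ≈ 110.7 kt.
Latitude correction: −1.1 × (18 − 25) = 7.7 kt.
Corrected V ≈ 118.4 kt → 118 kt.

118 kt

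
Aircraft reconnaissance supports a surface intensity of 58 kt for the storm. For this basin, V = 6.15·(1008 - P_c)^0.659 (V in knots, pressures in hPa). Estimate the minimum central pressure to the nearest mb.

978 mb

ΔP = (V / 6.15)^(1/0.659) = (58/6.15)^1.517.
58/6.15 = 9.431; 9.431^1.517 ≈ 30.12 mb.
P_c = 1008 − 30.12 = 977.88 ≈ 978 mb.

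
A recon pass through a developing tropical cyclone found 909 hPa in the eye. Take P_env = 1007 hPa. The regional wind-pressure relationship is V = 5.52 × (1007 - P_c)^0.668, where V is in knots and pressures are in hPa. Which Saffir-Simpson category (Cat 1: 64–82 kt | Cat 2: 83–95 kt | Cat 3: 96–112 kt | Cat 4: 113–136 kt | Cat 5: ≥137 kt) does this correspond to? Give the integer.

ΔP = 1007 − 909 = 98 hPa.
V ≈ 5.52 × 98^0.668 = 5.52 × 21.39 ≈ 118 kt.
118 kt falls in the Category 4 band.

4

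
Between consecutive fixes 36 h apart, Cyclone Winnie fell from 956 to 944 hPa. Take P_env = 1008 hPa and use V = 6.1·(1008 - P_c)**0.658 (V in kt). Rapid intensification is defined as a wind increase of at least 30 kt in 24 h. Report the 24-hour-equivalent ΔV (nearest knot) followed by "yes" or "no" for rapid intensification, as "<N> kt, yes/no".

V₁: ΔP = 52, V ≈ 6.1 × 52^0.658 ≈ 82.12 kt.
V₂: ΔP = 64, V ≈ 6.1 × 64^0.658 ≈ 94.14 kt.
ΔV over 36 h = 12.02 kt → 24 h equivalent = 12.02 × 24/36 ≈ 8.01 kt.
8 kt < 30 kt ⇒ not rapid intensification.

8 kt, no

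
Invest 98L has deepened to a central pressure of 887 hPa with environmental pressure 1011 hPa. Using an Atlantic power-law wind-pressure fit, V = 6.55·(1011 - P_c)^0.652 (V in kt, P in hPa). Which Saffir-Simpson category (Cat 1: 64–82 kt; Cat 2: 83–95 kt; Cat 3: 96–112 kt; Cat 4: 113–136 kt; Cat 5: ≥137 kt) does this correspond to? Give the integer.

5

ΔP = 1011 − 887 = 124 hPa.
V ≈ 6.55 × 124^0.652 = 6.55 × 23.17 ≈ 152 kt.
152 kt falls in the Category 5 band.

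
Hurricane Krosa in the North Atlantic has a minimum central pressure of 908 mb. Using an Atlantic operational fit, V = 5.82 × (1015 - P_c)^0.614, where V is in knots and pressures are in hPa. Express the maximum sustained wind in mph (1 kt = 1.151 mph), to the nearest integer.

118 mph

ΔP = 1015 − 908 = 107 mb.
V ≈ 5.82 × 107^0.614 = 5.82 × 17.621 ≈ 102.557 kt.
102.557 × 1.151 ≈ 118.04 mph → 118 mph.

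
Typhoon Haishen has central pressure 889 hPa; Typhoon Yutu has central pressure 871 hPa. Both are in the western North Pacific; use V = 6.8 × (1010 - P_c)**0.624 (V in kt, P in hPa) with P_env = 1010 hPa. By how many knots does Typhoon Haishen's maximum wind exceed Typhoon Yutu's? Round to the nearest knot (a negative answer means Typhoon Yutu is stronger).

-12 kt

Typhoon Haishen: ΔP = 121; V ≈ 6.8 × 121^0.624 ≈ 135.57 kt.
Typhoon Yutu: ΔP = 139; V ≈ 6.8 × 139^0.624 ≈ 147.83 kt.
Difference ≈ 135.57 − 147.83 = -12.26 → -12 kt.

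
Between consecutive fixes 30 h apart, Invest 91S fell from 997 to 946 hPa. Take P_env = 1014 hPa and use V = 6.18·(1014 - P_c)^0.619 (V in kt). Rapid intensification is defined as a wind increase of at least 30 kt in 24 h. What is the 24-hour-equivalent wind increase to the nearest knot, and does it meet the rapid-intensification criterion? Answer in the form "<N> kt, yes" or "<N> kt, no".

39 kt, yes

V₁: ΔP = 17, V ≈ 6.18 × 17^0.619 ≈ 35.70 kt.
V₂: ΔP = 68, V ≈ 6.18 × 68^0.619 ≈ 84.20 kt.
ΔV over 30 h = 48.50 kt → 24 h equivalent = 48.50 × 24/30 ≈ 38.80 kt.
39 kt ≥ 30 kt ⇒ rapid intensification.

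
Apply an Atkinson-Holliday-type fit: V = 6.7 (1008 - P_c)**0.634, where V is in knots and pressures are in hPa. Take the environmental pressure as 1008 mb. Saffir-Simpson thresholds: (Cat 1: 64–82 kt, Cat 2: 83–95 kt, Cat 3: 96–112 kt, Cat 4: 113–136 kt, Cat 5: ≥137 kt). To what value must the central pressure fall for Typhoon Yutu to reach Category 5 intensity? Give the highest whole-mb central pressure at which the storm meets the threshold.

Category 5 begins at V = 137 kt.
Required ΔP = (137/6.7)^(1/0.634) = 20.448^1.577 ≈ 116.75 mb.
P_c ≤ 1008 − 116.75 = 891.25, so the highest integer P_c is 891 mb.

891 mb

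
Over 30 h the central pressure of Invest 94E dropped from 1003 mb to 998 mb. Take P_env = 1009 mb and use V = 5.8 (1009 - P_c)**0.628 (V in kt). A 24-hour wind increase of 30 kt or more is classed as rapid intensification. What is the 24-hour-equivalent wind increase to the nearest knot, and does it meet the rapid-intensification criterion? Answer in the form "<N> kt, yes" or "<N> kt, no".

V₁: ΔP = 6, V ≈ 5.8 × 6^0.628 ≈ 17.87 kt.
V₂: ΔP = 11, V ≈ 5.8 × 11^0.628 ≈ 26.15 kt.
ΔV over 30 h = 8.28 kt → 24 h equivalent = 8.28 × 24/30 ≈ 6.62 kt.
7 kt < 30 kt ⇒ not rapid intensification.

7 kt, no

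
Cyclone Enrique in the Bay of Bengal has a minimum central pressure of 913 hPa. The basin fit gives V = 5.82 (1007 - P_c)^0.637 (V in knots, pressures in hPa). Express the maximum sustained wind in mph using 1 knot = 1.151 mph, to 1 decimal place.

ΔP = 1007 − 913 = 94 hPa.
V ≈ 5.82 × 94^0.637 = 5.82 × 18.067 ≈ 105.149 kt.
105.149 × 1.151 ≈ 121.03 mph → 121.0 mph.

121.0 mph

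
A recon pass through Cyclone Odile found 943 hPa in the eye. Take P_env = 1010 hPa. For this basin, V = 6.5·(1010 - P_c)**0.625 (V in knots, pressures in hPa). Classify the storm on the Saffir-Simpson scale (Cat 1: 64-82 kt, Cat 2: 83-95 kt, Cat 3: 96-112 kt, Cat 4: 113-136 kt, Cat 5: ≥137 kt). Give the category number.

ΔP = 1010 − 943 = 67 hPa.
V ≈ 6.5 × 67^0.625 = 6.5 × 13.85 ≈ 90 kt.
90 kt falls in the Category 2 band.

2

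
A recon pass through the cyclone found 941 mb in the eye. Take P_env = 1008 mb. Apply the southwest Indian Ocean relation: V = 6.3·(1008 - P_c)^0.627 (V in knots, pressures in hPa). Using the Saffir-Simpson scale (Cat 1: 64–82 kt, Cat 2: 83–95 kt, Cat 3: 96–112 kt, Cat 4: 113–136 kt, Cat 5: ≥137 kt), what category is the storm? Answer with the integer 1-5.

2

ΔP = 1008 − 941 = 67 mb.
V ≈ 6.3 × 67^0.627 = 6.3 × 13.96 ≈ 88 kt.
88 kt falls in the Category 2 band.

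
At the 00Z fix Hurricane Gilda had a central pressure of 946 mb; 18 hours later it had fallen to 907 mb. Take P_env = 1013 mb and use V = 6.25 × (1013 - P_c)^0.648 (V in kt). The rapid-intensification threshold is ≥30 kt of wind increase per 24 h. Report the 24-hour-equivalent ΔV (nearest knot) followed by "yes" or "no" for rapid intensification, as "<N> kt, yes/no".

V₁: ΔP = 67, V ≈ 6.25 × 67^0.648 ≈ 95.32 kt.
V₂: ΔP = 106, V ≈ 6.25 × 106^0.648 ≈ 128.32 kt.
ΔV over 18 h = 33.00 kt → 24 h equivalent = 33.00 × 24/18 ≈ 44.00 kt.
44 kt ≥ 30 kt ⇒ rapid intensification.

44 kt, yes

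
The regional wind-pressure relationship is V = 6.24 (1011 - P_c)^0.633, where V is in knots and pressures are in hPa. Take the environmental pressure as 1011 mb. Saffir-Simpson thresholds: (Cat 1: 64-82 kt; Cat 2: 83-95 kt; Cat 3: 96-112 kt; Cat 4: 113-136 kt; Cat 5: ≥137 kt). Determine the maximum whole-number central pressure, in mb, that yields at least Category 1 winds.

Category 1 begins at V = 64 kt.
Required ΔP = (64/6.24)^(1/0.633) = 10.256^1.580 ≈ 39.55 mb.
P_c ≤ 1011 − 39.55 = 971.45, so the highest integer P_c is 971 mb.

971 mb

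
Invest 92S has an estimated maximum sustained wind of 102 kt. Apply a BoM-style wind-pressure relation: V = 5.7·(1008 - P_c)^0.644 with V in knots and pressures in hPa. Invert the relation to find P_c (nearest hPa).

920 hPa

ΔP = (V / 5.7)^(1/0.644) = (102/5.7)^1.553.
102/5.7 = 17.895; 17.895^1.553 ≈ 88.15 hPa.
P_c = 1008 − 88.15 = 919.85 ≈ 920 hPa.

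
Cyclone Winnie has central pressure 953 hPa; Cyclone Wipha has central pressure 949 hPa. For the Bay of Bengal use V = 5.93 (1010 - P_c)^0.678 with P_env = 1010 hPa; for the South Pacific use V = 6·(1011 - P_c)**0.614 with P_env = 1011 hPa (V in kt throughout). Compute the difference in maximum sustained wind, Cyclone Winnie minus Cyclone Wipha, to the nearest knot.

Cyclone Winnie: ΔP = 57; V ≈ 5.93 × 57^0.678 ≈ 91.95 kt.
Cyclone Wipha: ΔP = 62; V ≈ 6 × 62^0.614 ≈ 75.63 kt.
Difference ≈ 91.95 − 75.63 = 16.32 → 16 kt.

16 kt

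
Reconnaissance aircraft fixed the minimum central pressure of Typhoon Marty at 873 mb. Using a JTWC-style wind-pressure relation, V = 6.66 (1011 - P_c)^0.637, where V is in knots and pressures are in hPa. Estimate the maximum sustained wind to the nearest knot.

ΔP = 1011 − 873 = 138 mb.
138^0.637 ≈ 23.073.
V ≈ 6.66 × 23.073 ≈ 153.7 kt.

154 kt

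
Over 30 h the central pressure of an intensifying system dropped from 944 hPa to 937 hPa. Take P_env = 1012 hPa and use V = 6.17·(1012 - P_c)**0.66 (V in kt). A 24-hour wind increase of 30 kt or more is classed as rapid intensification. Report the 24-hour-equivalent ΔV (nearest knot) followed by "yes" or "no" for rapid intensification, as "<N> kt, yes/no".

5 kt, no

V₁: ΔP = 68, V ≈ 6.17 × 68^0.66 ≈ 99.94 kt.
V₂: ΔP = 75, V ≈ 6.17 × 75^0.66 ≈ 106.62 kt.
ΔV over 30 h = 6.68 kt → 24 h equivalent = 6.68 × 24/30 ≈ 5.34 kt.
5 kt < 30 kt ⇒ not rapid intensification.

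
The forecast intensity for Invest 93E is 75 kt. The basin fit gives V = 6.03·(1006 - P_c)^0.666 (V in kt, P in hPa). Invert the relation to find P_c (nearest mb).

962 mb

ΔP = (V / 6.03)^(1/0.666) = (75/6.03)^1.502.
75/6.03 = 12.438; 12.438^1.502 ≈ 44.03 mb.
P_c = 1006 − 44.03 = 961.97 ≈ 962 mb.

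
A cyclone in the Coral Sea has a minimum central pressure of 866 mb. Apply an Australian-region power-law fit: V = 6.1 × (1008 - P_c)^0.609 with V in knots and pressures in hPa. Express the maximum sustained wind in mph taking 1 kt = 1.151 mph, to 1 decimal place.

143.6 mph

ΔP = 1008 − 866 = 142 mb.
V ≈ 6.1 × 142^0.609 = 6.1 × 20.452 ≈ 124.759 kt.
124.759 × 1.151 ≈ 143.60 mph → 143.6 mph.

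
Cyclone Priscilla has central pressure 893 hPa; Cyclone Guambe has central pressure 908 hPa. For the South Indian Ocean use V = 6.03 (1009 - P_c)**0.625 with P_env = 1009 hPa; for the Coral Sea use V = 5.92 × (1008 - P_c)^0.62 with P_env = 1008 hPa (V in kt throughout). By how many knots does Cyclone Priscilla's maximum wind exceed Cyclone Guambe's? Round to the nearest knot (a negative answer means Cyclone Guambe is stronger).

Cyclone Priscilla: ΔP = 116; V ≈ 6.03 × 116^0.625 ≈ 117.65 kt.
Cyclone Guambe: ΔP = 100; V ≈ 5.92 × 100^0.62 ≈ 102.88 kt.
Difference ≈ 117.65 − 102.88 = 14.77 → 15 kt.

15 kt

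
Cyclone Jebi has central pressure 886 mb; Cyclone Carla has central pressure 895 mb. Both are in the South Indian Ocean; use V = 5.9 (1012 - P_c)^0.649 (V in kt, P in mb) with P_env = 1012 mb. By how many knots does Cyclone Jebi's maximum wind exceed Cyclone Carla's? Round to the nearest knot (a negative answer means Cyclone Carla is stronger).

6 kt

Cyclone Jebi: ΔP = 126; V ≈ 5.9 × 126^0.649 ≈ 136.14 kt.
Cyclone Carla: ΔP = 117; V ≈ 5.9 × 117^0.649 ≈ 129.75 kt.
Difference ≈ 136.14 − 129.75 = 6.39 → 6 kt.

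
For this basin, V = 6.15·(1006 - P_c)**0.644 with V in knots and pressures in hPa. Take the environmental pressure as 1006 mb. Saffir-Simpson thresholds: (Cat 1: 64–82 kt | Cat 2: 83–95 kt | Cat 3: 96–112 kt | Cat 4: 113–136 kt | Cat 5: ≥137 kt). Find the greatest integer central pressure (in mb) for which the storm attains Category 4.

Category 4 begins at V = 113 kt.
Required ΔP = (113/6.15)^(1/0.644) = 18.374^1.553 ≈ 91.84 mb.
P_c ≤ 1006 − 91.84 = 914.16, so the highest integer P_c is 914 mb.

914 mb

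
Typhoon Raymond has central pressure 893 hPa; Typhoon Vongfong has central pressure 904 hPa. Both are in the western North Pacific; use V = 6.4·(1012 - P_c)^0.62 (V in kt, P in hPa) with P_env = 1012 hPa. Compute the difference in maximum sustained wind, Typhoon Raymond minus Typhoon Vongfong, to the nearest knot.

7 kt

Typhoon Raymond: ΔP = 119; V ≈ 6.4 × 119^0.62 ≈ 123.89 kt.
Typhoon Vongfong: ΔP = 108; V ≈ 6.4 × 108^0.62 ≈ 116.65 kt.
Difference ≈ 123.89 − 116.65 = 7.24 → 7 kt.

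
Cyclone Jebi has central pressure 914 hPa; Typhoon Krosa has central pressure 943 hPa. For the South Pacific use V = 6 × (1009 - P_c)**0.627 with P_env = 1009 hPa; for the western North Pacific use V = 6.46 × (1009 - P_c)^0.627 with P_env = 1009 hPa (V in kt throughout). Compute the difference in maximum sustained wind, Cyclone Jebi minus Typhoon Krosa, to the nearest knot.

Cyclone Jebi: ΔP = 95; V ≈ 6 × 95^0.627 ≈ 104.28 kt.
Typhoon Krosa: ΔP = 66; V ≈ 6.46 × 66^0.627 ≈ 89.35 kt.
Difference ≈ 104.28 − 89.35 = 14.93 → 15 kt.

15 kt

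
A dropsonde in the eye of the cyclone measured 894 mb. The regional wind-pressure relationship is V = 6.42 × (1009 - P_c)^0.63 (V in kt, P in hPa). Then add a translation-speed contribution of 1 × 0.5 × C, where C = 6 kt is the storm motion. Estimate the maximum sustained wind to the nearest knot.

131 kt

ΔP = 1009 − 894 = 115 mb.
115^0.63 ≈ 19.872.
V ≈ 6.42 × 19.872 ≈ 127.6 kt.
Translation term: 1 × 0.5 × 6 = 3 kt.
Corrected V ≈ 130.6 kt → 131 kt.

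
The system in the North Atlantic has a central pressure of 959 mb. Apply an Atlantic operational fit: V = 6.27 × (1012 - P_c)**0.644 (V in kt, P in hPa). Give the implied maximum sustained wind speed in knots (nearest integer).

ΔP = 1012 − 959 = 53 mb.
53^0.644 ≈ 12.895.
V ≈ 6.27 × 12.895 ≈ 80.9 kt.

81 kt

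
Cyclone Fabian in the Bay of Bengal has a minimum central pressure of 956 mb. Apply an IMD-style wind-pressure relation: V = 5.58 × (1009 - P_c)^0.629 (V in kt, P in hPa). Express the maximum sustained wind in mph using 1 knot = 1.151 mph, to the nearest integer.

78 mph

ΔP = 1009 − 956 = 53 mb.
V ≈ 5.58 × 53^0.629 = 5.58 × 12.150 ≈ 67.796 kt.
67.796 × 1.151 ≈ 78.03 mph → 78 mph.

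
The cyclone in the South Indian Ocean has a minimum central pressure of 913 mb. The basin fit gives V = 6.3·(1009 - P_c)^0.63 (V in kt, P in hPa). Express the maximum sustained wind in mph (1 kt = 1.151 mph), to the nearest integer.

129 mph

ΔP = 1009 − 913 = 96 mb.
V ≈ 6.3 × 96^0.63 = 6.3 × 17.735 ≈ 111.730 kt.
111.730 × 1.151 ≈ 128.60 mph → 129 mph.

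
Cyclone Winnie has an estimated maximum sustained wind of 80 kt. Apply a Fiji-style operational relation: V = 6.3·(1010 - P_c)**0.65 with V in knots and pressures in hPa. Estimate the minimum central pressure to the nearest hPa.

960 hPa

ΔP = (V / 6.3)^(1/0.65) = (80/6.3)^1.538.
80/6.3 = 12.698; 12.698^1.538 ≈ 49.90 hPa.
P_c = 1010 − 49.90 = 960.10 ≈ 960 hPa.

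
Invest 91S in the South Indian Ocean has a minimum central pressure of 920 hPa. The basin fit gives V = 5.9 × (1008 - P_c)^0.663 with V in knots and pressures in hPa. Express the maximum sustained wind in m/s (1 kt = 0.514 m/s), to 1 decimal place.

59.0 m/s

ΔP = 1008 − 920 = 88 hPa.
V ≈ 5.9 × 88^0.663 = 5.9 × 19.462 ≈ 114.827 kt.
114.827 × 0.514 ≈ 59.02 m/s → 59.0 m/s.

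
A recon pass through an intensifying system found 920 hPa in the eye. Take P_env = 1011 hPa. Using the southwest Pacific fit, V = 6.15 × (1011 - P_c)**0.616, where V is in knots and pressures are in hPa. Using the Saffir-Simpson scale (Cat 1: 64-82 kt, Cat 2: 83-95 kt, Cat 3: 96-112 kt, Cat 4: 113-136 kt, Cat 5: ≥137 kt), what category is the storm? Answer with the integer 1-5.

3

ΔP = 1011 − 920 = 91 hPa.
V ≈ 6.15 × 91^0.616 = 6.15 × 16.10 ≈ 99 kt.
99 kt falls in the Category 3 band.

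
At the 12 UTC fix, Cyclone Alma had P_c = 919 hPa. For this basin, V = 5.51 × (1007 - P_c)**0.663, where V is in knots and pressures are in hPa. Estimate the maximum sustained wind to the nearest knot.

ΔP = 1007 − 919 = 88 hPa.
88^0.663 ≈ 19.462.
V ≈ 5.51 × 19.462 ≈ 107.2 kt.

107 kt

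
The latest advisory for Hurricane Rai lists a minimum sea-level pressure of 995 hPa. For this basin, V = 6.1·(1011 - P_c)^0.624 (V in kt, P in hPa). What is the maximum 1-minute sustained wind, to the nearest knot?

ΔP = 1011 − 995 = 16 hPa.
16^0.624 ≈ 5.641.
V ≈ 6.1 × 5.641 ≈ 34.4 kt.

34 kt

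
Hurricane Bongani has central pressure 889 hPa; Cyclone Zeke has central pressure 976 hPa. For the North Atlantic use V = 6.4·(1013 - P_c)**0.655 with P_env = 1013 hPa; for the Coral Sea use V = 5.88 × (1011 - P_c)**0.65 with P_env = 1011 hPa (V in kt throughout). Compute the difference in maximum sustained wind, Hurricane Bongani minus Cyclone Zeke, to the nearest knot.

Hurricane Bongani: ΔP = 124; V ≈ 6.4 × 124^0.655 ≈ 150.44 kt.
Cyclone Zeke: ΔP = 35; V ≈ 5.88 × 35^0.65 ≈ 59.30 kt.
Difference ≈ 150.44 − 59.30 = 91.14 → 91 kt.

91 kt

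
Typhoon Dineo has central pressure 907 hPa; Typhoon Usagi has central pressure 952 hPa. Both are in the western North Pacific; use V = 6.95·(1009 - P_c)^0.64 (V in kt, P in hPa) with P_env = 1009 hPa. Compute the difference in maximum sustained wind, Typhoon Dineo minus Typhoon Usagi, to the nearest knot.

42 kt

Typhoon Dineo: ΔP = 102; V ≈ 6.95 × 102^0.64 ≈ 134.12 kt.
Typhoon Usagi: ΔP = 57; V ≈ 6.95 × 57^0.64 ≈ 92.42 kt.
Difference ≈ 134.12 − 92.42 = 41.70 → 42 kt.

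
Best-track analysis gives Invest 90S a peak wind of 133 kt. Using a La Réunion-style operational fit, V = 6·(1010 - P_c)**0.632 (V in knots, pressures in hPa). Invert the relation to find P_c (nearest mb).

875 mb

ΔP = (V / 6)^(1/0.632) = (133/6)^1.582.
133/6 = 22.167; 22.167^1.582 ≈ 134.67 mb.
P_c = 1010 − 134.67 = 875.33 ≈ 875 mb.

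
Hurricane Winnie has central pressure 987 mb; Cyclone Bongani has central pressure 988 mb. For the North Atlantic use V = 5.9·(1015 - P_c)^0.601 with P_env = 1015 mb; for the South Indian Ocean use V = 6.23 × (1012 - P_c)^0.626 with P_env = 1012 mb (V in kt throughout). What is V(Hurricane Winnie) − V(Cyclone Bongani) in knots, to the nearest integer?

-2 kt

Hurricane Winnie: ΔP = 28; V ≈ 5.9 × 28^0.601 ≈ 43.71 kt.
Cyclone Bongani: ΔP = 24; V ≈ 6.23 × 24^0.626 ≈ 45.55 kt.
Difference ≈ 43.71 − 45.55 = -1.84 → -2 kt.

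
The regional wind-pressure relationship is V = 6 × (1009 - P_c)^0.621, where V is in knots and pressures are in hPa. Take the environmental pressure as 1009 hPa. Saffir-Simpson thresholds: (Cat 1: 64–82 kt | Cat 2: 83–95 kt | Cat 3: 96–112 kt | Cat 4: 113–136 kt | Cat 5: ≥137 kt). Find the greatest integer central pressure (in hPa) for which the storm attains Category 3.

Category 3 begins at V = 96 kt.
Required ΔP = (96/6)^(1/0.621) = 16.000^1.610 ≈ 86.90 hPa.
P_c ≤ 1009 − 86.90 = 922.10, so the highest integer P_c is 922 hPa.

922 hPa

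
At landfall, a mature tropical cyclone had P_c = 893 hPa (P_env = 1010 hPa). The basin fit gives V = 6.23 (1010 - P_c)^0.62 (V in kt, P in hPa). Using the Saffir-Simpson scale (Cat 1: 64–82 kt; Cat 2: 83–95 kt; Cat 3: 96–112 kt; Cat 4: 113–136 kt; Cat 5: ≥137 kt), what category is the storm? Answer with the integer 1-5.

ΔP = 1010 − 893 = 117 hPa.
V ≈ 6.23 × 117^0.62 = 6.23 × 19.15 ≈ 119 kt.
119 kt falls in the Category 4 band.

4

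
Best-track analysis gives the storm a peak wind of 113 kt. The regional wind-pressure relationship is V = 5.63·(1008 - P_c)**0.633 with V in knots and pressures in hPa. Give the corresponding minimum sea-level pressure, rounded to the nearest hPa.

894 hPa

ΔP = (V / 5.63)^(1/0.633) = (113/5.63)^1.580.
113/5.63 = 20.071; 20.071^1.580 ≈ 114.23 hPa.
P_c = 1008 − 114.23 = 893.77 ≈ 894 hPa.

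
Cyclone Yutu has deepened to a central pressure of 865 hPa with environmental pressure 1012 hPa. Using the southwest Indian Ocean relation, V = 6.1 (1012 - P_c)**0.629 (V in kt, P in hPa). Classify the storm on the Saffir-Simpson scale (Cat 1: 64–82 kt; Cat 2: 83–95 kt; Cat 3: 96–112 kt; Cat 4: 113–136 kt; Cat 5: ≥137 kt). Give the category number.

ΔP = 1012 − 865 = 147 hPa.
V ≈ 6.1 × 147^0.629 = 6.1 × 23.08 ≈ 141 kt.
141 kt falls in the Category 5 band.

5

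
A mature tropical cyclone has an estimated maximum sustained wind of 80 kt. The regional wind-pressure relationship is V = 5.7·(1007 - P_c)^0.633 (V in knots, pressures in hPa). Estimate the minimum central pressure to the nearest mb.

ΔP = (V / 5.7)^(1/0.633) = (80/5.7)^1.580.
80/5.7 = 14.035; 14.035^1.580 ≈ 64.92 mb.
P_c = 1007 − 64.92 = 942.08 ≈ 942 mb.

942 mb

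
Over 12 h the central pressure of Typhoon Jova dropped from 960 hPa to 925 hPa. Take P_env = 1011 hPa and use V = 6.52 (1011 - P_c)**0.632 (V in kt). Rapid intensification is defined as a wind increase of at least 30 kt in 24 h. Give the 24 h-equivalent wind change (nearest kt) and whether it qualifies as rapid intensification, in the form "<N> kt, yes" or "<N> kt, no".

61 kt, yes

V₁: ΔP = 51, V ≈ 6.52 × 51^0.632 ≈ 78.24 kt.
V₂: ΔP = 86, V ≈ 6.52 × 86^0.632 ≈ 108.86 kt.
ΔV over 12 h = 30.62 kt → 24 h equivalent = 30.62 × 24/12 ≈ 61.24 kt.
61 kt ≥ 30 kt ⇒ rapid intensification.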